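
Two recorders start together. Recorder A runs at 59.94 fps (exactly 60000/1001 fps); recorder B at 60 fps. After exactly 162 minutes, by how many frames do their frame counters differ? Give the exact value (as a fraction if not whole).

583200/1001 frames

162 min = 9720 s.
A emits 60000/1001 × 9720 = 583200000/1001 frames; B emits 60 × 9720 = 583200.
Difference = 583200/1001 frames (≈ 582.6174); B is ahead of A.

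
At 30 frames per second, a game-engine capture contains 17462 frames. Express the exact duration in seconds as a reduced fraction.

8731/15 seconds

Running time = 17462 ÷ (30) = 17462 × 1/30 = 8731/15 s.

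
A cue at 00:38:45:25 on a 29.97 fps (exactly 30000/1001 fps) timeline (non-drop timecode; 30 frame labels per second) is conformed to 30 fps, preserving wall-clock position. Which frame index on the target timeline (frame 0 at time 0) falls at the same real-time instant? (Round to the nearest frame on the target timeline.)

Source frame index: (0×3600 + 38×60 + 45) × 30 + 25 = 69775.
Real time: 69775 / (30000/1001) = 2793791/1200 s.
Target frame: (2793791/1200) × (30) = 2793791/40 ≈ 69844.775 → 69845.

frame 69845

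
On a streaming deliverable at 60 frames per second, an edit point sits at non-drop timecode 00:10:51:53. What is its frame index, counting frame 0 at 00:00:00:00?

Total seconds to the label: (0 × 3600 + 10 × 60 + 51) = 651.
Frame index = 651 × 60 + 53 = 39113.

frame 39113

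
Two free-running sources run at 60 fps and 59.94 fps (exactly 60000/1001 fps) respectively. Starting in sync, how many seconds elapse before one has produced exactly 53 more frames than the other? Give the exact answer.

The gap grows by |60000/1001 − 60| = 60/1001 frames per second.
Time for a 53-frame gap: 53 ÷ (60/1001) = 53053/60 s.

53053/60 seconds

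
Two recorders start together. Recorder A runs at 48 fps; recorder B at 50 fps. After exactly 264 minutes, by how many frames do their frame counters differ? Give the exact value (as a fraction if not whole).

264 min = 15840 s.
A emits 48 × 15840 = 760320 frames; B emits 50 × 15840 = 792000.
Difference = 31680 frames; B is ahead of A.

31680 frames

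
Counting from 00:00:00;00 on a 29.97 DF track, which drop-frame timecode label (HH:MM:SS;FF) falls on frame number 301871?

02:47:52;13

Each 10-minute DF block holds 10 × 60 × 30 − 9 × 2 = 17982 frames. 301871 ÷ 17982 → 16 full blocks, remainder 14159.
Within the partial block the first minute is 1800 frames and each further minute 1798, so 7 further minute boundaries passed. Total skipped labels = 18 × 16 + 2 × 7 = 302.
Non-drop label index = 301871 + 302 = 302173; at 30 labels/s that is 02:47:52:13, i.e. DF 02:47:52;13.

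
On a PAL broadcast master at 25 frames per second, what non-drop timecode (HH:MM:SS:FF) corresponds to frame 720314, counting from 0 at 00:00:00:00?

720314 ÷ 25 = 28812 full seconds, remainder 14 frames.
28812 s = 8 h 0 min 12 s.
Timecode: 08:00:12:14.

08:00:12:14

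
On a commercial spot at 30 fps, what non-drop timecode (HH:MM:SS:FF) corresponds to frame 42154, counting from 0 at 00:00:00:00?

42154 ÷ 30 = 1405 full seconds, remainder 4 frames.
1405 s = 0 h 23 min 25 s.
Timecode: 00:23:25:04.

00:23:25:04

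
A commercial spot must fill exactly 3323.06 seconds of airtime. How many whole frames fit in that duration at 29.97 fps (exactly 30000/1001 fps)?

Frames = 3323.06 × 30000/1001 = 7668600/77 ≈ 99592.2078.
Complete frames: 99592.

99592 frames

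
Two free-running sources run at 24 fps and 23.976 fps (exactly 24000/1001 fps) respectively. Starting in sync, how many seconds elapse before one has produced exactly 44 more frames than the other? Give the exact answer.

The gap grows by |24000/1001 − 24| = 24/1001 frames per second.
Time for a 44-frame gap: 44 ÷ (24/1001) = 11011/6 s.

11011/6 seconds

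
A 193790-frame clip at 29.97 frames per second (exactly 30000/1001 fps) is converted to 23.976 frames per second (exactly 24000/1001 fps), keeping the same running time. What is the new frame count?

Target frames = source frames × (target rate / source rate) = 193790 × (24000/1001)/(30000/1001) = 193790 × 4/5 = 155032.

155032 frames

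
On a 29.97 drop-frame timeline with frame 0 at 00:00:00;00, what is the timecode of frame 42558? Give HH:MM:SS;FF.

Ten DF minutes hold 17982 frames, so frame 42558 lies in block 2 (frames 35964–53945) with 6594 frames into that block.
The block's first minute is 1800 frames and the rest 1798 each; 6594 frames reaches minute 3, so 2 × 18 + 3 × 2 = 42 labels have been skipped so far.
Adding those back, label number 42558 + 42 = 42600 at 30 labels/s is 1420 s + 0 f = 0 h 23 min 40 s frame 0, i.e. 00:23:40;00.

00:23:40;00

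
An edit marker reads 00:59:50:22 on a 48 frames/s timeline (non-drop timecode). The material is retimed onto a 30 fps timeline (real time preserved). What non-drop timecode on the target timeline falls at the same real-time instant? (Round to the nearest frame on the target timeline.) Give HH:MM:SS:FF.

00:59:50:14

Source frame index: (0×3600 + 59×60 + 50) × 48 + 22 = 172342.
Real time: 172342 / (48) = 86171/24 s.
Target frame: (86171/24) × (30) = 430855/4 ≈ 107713.750 → 107714.
At 30 labels/s: frame 107714 → 00:59:50:14.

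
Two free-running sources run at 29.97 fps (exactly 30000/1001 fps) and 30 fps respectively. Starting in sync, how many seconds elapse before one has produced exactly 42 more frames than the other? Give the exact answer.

1401.4 seconds

The gap grows by |30 − 30000/1001| = 30/1001 frames per second.
Time for a 42-frame gap: 42 ÷ (30/1001) = 1401.4 s.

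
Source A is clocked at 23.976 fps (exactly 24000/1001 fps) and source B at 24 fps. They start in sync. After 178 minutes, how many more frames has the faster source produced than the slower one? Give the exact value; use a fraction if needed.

178 min = 10680 s.
A emits 24000/1001 × 10680 = 256320000/1001 frames; B emits 24 × 10680 = 256320.
Difference = 256320/1001 frames (≈ 256.0639); B is ahead of A.

256320/1001 frames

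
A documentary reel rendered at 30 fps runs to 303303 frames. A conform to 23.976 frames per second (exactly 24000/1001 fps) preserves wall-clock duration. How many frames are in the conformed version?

242400 frames

Target frames = source frames × (target rate / source rate) = 303303 × (24000/1001)/(30) = 303303 × 800/1001 = 242400.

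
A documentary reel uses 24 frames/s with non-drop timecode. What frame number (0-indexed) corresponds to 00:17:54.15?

Total seconds to the label: (0 × 3600 + 17 × 60 + 54) = 1074.
Frame index = 1074 × 24 + 15 = 25791.

25791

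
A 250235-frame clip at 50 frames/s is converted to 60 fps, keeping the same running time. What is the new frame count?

300282 frames

Target frames = source frames × (target rate / source rate) = 250235 × (60)/(50) = 250235 × 6/5 = 300282.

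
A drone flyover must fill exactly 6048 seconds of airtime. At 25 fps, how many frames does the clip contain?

Frames = 6048 × 25 = 151200.

151200 frames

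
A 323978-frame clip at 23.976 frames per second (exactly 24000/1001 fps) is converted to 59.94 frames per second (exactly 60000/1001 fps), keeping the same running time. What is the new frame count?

Frames at target rate = 323978 × (60000/1001) / (24000/1001) = 809945.

809945 frames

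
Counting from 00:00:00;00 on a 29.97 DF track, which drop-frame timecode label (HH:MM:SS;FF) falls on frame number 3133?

00:01:44;15

Each 10-minute DF block holds 10 × 60 × 30 − 9 × 2 = 17982 frames. 3133 ÷ 17982 → 0 full blocks, remainder 3133.
Within the partial block the first minute is 1800 frames and each further minute 1798, so 1 further minute boundary passed. Total skipped labels = 18 × 0 + 2 × 1 = 2.
Non-drop label index = 3133 + 2 = 3135; at 30 labels/s that is 00:01:44:15, i.e. DF 00:01:44;15.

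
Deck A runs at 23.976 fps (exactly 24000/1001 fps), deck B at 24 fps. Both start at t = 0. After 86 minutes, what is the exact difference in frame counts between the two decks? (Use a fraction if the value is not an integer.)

123840/1001 frames

86 min = 5160 s.
A emits 24000/1001 × 5160 = 123840000/1001 frames; B emits 24 × 5160 = 123840.
Difference = 123840/1001 frames (≈ 123.7163); B is ahead of A.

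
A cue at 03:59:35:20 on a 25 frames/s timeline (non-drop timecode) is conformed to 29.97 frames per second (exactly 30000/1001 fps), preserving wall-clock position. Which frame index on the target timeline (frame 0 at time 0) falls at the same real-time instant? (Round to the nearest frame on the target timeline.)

frame 430843

Source frame index: (3×3600 + 59×60 + 35) × 25 + 20 = 359395.
Real time: 359395 / (25) = 71879/5 s.
Target frame: (71879/5) × (30000/1001) = 431274000/1001 ≈ 430843.157 → 430843.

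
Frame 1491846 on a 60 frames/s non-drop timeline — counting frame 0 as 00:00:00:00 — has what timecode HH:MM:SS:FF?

06:54:24:06

1491846 ÷ 60 = 24864 full seconds, remainder 6 frames.
24864 s = 6 h 54 min 24 s.
Timecode: 06:54:24:06.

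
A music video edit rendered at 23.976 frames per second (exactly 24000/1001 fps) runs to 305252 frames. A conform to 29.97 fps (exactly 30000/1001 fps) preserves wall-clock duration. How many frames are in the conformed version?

381565 frames

Target frames = source frames × (target rate / source rate) = 305252 × (30000/1001)/(24000/1001) = 305252 × 5/4 = 381565.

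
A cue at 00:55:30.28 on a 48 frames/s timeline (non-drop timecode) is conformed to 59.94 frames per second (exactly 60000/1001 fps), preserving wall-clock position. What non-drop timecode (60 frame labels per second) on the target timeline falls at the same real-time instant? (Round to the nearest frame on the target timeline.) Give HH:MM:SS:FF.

Source frame index: (0×3600 + 55×60 + 30) × 48 + 28 = 159868.
Real time: 159868 / (48) = 39967/12 s.
Target frame: (39967/12) × (60000/1001) = 199835000/1001 ≈ 199635.365 → 199635.
At 60 labels/s: frame 199635 → 00:55:27:15.

00:55:27:15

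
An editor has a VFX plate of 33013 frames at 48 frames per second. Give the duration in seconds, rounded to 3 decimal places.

Running time = 33013 × 1/48 = 33013/48 s ≈ 687.771 s.

687.771 seconds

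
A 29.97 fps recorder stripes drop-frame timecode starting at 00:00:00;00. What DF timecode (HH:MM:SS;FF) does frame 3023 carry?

Ten DF minutes hold 17982 frames, so frame 3023 lies in block 0 (frames 0–17981) with 3023 frames into that block.
The block's first minute is 1800 frames and the rest 1798 each; 3023 frames reaches minute 1, so 0 × 18 + 1 × 2 = 2 labels have been skipped so far.
Adding those back, label number 3023 + 2 = 3025 at 30 labels/s is 100 s + 25 f = 0 h 1 min 40 s frame 25, i.e. 00:01:40;25.

00:01:40;25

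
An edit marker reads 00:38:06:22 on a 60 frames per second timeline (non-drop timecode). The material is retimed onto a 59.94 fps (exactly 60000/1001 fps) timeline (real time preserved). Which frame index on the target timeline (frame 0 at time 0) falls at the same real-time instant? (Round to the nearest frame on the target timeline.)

Source frame index: (0×3600 + 38×60 + 6) × 60 + 22 = 137182.
Real time: 137182 / (60) = 68591/30 s.
Target frame: (68591/30) × (60000/1001) = 137182000/1001 ≈ 137044.955 → 137045.

frame 137045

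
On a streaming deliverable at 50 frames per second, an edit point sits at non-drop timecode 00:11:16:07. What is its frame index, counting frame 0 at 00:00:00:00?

Total seconds to the label: (0 × 3600 + 11 × 60 + 16) = 676.
Frame index = 676 × 50 + 7 = 33807.

frame 33807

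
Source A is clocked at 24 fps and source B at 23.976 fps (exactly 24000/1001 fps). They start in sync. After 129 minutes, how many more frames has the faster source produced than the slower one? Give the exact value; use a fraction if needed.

185760/1001 frames

129 min = 7740 s.
A emits 24 × 7740 = 185760 frames; B emits 24000/1001 × 7740 = 185760000/1001.
Difference = 185760/1001 frames (≈ 185.5744); B is behind A.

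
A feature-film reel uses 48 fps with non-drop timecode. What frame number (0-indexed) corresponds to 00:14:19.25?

41257

Total seconds to the label: (0 × 3600 + 14 × 60 + 19) = 859.
Frame index = 859 × 48 + 25 = 41257.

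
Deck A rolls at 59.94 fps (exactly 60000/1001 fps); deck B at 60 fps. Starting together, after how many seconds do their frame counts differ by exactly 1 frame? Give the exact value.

The gap grows by |60 − 60000/1001| = 60/1001 frames per second.
Time for a 1-frame gap: 1 ÷ (60/1001) = 1001/60 s.

1001/60 seconds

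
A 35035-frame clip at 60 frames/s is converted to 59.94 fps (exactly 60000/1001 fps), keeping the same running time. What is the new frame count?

Target frames = source frames × (target rate / source rate) = 35035 × (60000/1001)/(60) = 35035 × 1000/1001 = 35000.

35000 frames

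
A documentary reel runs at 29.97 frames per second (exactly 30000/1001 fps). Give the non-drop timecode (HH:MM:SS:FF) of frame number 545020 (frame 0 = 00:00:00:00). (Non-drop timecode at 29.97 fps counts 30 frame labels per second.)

05:02:47:10

545020 ÷ 30 = 18167 full seconds, remainder 10 frames.
18167 s = 5 h 2 min 47 s.
Timecode: 05:02:47:10.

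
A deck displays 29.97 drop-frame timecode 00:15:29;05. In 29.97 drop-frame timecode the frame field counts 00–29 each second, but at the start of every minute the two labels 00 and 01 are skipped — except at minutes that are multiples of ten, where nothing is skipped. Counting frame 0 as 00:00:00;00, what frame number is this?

27847

Complete 10-minute blocks: 1, each 17982 frames → 17982.
Remaining 5 whole minutes in the current block: 1800 + 4 × 1798 = 8992 frames.
Within the current minute: 29 × 30 + 5 − 2 = 873 (labels ;00/;01 skipped at this minute). Total = 17982 + 8992 + 873 = 27847.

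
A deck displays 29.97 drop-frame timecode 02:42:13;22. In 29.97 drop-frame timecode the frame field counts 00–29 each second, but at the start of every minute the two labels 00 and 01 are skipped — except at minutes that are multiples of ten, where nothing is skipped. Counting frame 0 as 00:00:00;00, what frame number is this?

As if non-drop at 30 labels/s: (2 × 3600 + 42 × 60 + 13) × 30 + 22 = 292012.
Minute boundaries passed: 162; those not divisible by 10: 162 − 16 = 146; dropped labels = 2 × 146 = 292.
Actual frame index = 292012 − 292 = 291720.

291720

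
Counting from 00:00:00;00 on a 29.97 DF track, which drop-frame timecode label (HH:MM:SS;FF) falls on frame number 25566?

Ten DF minutes hold 17982 frames, so frame 25566 lies in block 1 (frames 17982–35963) with 7584 frames into that block.
The block's first minute is 1800 frames and the rest 1798 each; 7584 frames reaches minute 4, so 1 × 18 + 4 × 2 = 26 labels have been skipped so far.
Adding those back, label number 25566 + 26 = 25592 at 30 labels/s is 853 s + 2 f = 0 h 14 min 13 s frame 2, i.e. 00:14:13;02.

00:14:13;02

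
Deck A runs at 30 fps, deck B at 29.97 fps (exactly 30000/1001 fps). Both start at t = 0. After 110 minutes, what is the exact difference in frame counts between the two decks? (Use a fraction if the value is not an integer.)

18000/91 frames

110 min = 6600 s.
A emits 30 × 6600 = 198000 frames; B emits 30000/1001 × 6600 = 18000000/91.
Difference = 18000/91 frames (≈ 197.8022); B is behind A.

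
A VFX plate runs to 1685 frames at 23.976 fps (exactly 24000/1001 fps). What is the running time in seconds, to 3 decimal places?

70.279 seconds

Running time = 1685 × 1001/24000 = 337337/4800 s ≈ 70.279 s.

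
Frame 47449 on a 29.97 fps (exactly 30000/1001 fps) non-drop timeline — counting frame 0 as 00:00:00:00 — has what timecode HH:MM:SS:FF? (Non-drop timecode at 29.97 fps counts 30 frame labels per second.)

47449 ÷ 30 = 1581 full seconds, remainder 19 frames.
1581 s = 0 h 26 min 21 s.
Timecode: 00:26:21:19.

00:26:21:19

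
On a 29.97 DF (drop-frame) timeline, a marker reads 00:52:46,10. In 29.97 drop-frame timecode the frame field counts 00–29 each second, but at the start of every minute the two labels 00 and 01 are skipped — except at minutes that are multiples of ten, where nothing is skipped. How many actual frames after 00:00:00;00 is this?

94896

As if non-drop at 30 labels/s: (0 × 3600 + 52 × 60 + 46) × 30 + 10 = 94990.
Minute boundaries passed: 52; those not divisible by 10: 52 − 5 = 47; dropped labels = 2 × 47 = 94.
Actual frame index = 94990 − 94 = 94896.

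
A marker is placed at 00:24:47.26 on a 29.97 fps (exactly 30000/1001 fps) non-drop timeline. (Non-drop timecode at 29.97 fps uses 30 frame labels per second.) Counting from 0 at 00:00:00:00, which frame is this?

44636

Total seconds to the label: (0 × 3600 + 24 × 60 + 47) = 1487.
Frame index = 1487 × 30 + 26 = 44636.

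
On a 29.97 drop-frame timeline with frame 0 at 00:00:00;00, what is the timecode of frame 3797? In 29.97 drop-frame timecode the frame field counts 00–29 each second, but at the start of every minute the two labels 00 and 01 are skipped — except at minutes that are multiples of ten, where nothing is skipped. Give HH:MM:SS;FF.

Ten DF minutes hold 17982 frames, so frame 3797 lies in block 0 (frames 0–17981) with 3797 frames into that block.
The block's first minute is 1800 frames and the rest 1798 each; 3797 frames reaches minute 2, so 0 × 18 + 2 × 2 = 4 labels have been skipped so far.
Adding those back, label number 3797 + 4 = 3801 at 30 labels/s is 126 s + 21 f = 0 h 2 min 6 s frame 21, i.e. 00:02:06;21.

00:02:06;21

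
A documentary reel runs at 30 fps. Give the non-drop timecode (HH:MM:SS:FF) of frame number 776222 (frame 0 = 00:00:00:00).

776222 ÷ 30 = 25874 full seconds, remainder 2 frames.
25874 s = 7 h 11 min 14 s.
Timecode: 07:11:14:02.

07:11:14:02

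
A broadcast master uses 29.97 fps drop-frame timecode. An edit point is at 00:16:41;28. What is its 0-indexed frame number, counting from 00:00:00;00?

30028

Complete 10-minute blocks: 1, each 17982 frames → 17982.
Remaining 6 whole minutes in the current block: 1800 + 5 × 1798 = 10790 frames.
Within the current minute: 41 × 30 + 28 − 2 = 1256 (labels ;00/;01 skipped at this minute). Total = 17982 + 10790 + 1256 = 30028.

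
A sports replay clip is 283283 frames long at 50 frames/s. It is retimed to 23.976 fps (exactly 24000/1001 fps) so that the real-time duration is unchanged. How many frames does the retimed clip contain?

135840 frames

Target frames = source frames × (target rate / source rate) = 283283 × (24000/1001)/(50) = 283283 × 480/1001 = 135840.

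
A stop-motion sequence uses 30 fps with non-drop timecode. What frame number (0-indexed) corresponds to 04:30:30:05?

frame 486905

Total seconds to the label: (4 × 3600 + 30 × 60 + 30) = 16230.
Frame index = 16230 × 30 + 5 = 486905.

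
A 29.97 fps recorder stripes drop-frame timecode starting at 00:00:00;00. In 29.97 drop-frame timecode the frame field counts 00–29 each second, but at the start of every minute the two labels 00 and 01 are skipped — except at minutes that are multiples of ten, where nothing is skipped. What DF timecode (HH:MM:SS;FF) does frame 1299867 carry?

12:02:52;07

Each 10-minute DF block holds 10 × 60 × 30 − 9 × 2 = 17982 frames. 1299867 ÷ 17982 → 72 full blocks, remainder 5163.
Within the partial block the first minute is 1800 frames and each further minute 1798, so 2 further minute boundaries passed. Total skipped labels = 18 × 72 + 2 × 2 = 1300.
Non-drop label index = 1299867 + 1300 = 1301167; at 30 labels/s that is 12:02:52:07, i.e. DF 12:02:52;07.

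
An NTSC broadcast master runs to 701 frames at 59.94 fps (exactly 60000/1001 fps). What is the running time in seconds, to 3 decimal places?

11.695 seconds

Running time = 701 × 1001/60000 = 701701/60000 s ≈ 11.695 s.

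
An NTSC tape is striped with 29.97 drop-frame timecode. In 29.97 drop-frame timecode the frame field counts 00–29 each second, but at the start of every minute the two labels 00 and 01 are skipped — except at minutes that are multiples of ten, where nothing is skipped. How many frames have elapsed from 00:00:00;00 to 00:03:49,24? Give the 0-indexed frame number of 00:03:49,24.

Complete 10-minute blocks: 0, each 17982 frames → 0.
Remaining 3 whole minutes in the current block: 1800 + 2 × 1798 = 5396 frames.
Within the current minute: 49 × 30 + 24 − 2 = 1492 (labels ;00/;01 skipped at this minute). Total = 0 + 5396 + 1492 = 6888.

6888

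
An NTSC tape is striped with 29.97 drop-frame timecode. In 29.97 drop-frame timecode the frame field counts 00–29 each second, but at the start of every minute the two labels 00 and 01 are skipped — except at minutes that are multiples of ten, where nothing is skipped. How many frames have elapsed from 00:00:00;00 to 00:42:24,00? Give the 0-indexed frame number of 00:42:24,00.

76244

Complete 10-minute blocks: 4, each 17982 frames → 71928.
Remaining 2 whole minutes in the current block: 1800 + 1 × 1798 = 3598 frames.
Within the current minute: 24 × 30 + 0 − 2 = 718 (labels ;00/;01 skipped at this minute). Total = 71928 + 3598 + 718 = 76244.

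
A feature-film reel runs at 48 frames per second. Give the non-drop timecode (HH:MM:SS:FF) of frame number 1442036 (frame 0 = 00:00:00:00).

1442036 ÷ 48 = 30042 full seconds, remainder 20 frames.
30042 s = 8 h 20 min 42 s.
Timecode: 08:20:42:20.

08:20:42:20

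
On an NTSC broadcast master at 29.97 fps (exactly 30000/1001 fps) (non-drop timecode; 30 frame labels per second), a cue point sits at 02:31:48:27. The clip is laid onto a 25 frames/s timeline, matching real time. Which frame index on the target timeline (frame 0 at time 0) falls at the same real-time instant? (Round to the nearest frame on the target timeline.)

Source frame index: (2×3600 + 31×60 + 48) × 30 + 27 = 273267.
Real time: 273267 / (30000/1001) = 91180089/10000 s.
Target frame: (91180089/10000) × (25) = 91180089/400 ≈ 227950.223 → 227950.

frame 227950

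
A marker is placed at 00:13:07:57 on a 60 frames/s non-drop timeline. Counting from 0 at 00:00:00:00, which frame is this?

Total seconds to the label: (0 × 3600 + 13 × 60 + 7) = 787.
Frame index = 787 × 60 + 57 = 47277.

47277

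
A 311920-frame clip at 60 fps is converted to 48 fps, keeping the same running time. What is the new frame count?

249536 frames

Target frames = source frames × (target rate / source rate) = 311920 × (48)/(60) = 311920 × 4/5 = 249536.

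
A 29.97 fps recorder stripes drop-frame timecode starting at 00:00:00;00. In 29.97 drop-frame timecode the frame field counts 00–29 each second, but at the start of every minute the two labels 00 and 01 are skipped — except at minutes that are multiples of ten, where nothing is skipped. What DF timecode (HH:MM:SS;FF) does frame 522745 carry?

04:50:42;07

Ten DF minutes hold 17982 frames, so frame 522745 lies in block 29 (frames 521478–539459) with 1267 frames into that block.
The block's first minute is 1800 frames and the rest 1798 each; 1267 frames reaches minute 0, so 29 × 18 + 0 × 2 = 522 labels have been skipped so far.
Adding those back, label number 522745 + 522 = 523267 at 30 labels/s is 17442 s + 7 f = 4 h 50 min 42 s frame 7, i.e. 04:50:42;07.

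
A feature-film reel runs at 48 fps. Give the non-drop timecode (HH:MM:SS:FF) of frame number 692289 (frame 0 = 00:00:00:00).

04:00:22:33

692289 ÷ 48 = 14422 full seconds, remainder 33 frames.
14422 s = 4 h 0 min 22 s.
Timecode: 04:00:22:33.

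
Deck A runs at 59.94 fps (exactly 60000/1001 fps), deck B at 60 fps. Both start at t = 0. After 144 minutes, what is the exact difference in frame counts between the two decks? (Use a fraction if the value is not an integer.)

144 min = 8640 s.
A emits 60000/1001 × 8640 = 518400000/1001 frames; B emits 60 × 8640 = 518400.
Difference = 518400/1001 frames (≈ 517.8821); B is ahead of A.

518400/1001 frames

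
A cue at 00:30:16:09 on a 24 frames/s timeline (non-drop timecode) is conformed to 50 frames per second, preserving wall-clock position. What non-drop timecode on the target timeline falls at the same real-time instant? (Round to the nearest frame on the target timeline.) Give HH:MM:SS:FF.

Source frame index: (0×3600 + 30×60 + 16) × 24 + 9 = 43593.
Real time: 43593 / (24) = 14531/8 s.
Target frame: (14531/8) × (50) = 363275/4 ≈ 90818.750 → 90819.
At 50 labels/s: frame 90819 → 00:30:16:19.

00:30:16:19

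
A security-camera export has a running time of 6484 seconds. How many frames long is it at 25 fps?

Frames = 6484 × 25 = 162100.

162100 frames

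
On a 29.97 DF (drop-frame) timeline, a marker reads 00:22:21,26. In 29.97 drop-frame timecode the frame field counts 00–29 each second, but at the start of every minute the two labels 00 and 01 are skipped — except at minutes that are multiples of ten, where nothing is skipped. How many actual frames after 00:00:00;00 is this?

As if non-drop at 30 labels/s: (0 × 3600 + 22 × 60 + 21) × 30 + 26 = 40256.
Minute boundaries passed: 22; those not divisible by 10: 22 − 2 = 20; dropped labels = 2 × 20 = 40.
Actual frame index = 40256 − 40 = 40216.

40216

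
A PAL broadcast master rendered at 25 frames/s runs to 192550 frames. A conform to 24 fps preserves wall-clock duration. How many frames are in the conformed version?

184848 frames

Target frames = source frames × (target rate / source rate) = 192550 × (24)/(25) = 192550 × 24/25 = 184848.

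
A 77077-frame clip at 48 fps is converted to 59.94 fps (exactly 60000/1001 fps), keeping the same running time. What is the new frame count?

96250 frames

Target frames = source frames × (target rate / source rate) = 77077 × (60000/1001)/(48) = 77077 × 1250/1001 = 96250.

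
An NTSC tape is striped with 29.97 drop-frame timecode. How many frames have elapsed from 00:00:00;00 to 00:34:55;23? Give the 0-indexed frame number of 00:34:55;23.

62811

As if non-drop at 30 labels/s: (0 × 3600 + 34 × 60 + 55) × 30 + 23 = 62873.
Minute boundaries passed: 34; those not divisible by 10: 34 − 3 = 31; dropped labels = 2 × 31 = 62.
Actual frame index = 62873 − 62 = 62811.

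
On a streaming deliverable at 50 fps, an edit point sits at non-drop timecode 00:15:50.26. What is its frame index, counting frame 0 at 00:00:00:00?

47526

Total seconds to the label: (0 × 3600 + 15 × 60 + 50) = 950.
Frame index = 950 × 50 + 26 = 47526.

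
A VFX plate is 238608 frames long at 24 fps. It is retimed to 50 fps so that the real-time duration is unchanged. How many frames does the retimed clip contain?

497100 frames

Target frames = source frames × (target rate / source rate) = 238608 × (50)/(24) = 238608 × 25/12 = 497100.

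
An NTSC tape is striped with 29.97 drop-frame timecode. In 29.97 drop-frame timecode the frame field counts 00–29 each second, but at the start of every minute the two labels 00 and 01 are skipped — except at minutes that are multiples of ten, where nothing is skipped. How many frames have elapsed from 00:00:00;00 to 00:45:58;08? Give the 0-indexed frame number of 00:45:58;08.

82666

Complete 10-minute blocks: 4, each 17982 frames → 71928.
Remaining 5 whole minutes in the current block: 1800 + 4 × 1798 = 8992 frames.
Within the current minute: 58 × 30 + 8 − 2 = 1746 (labels ;00/;01 skipped at this minute). Total = 71928 + 8992 + 1746 = 82666.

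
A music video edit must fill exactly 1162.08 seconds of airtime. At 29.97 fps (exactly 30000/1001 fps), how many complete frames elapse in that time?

Frames = 1162.08 × 30000/1001 = 34862400/1001 ≈ 34827.5724.
Complete frames: 34827.

34827 frames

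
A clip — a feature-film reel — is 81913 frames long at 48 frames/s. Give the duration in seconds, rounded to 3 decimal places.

Running time = 81913 × 1/48 = 81913/48 s ≈ 1706.521 s.

1706.521 seconds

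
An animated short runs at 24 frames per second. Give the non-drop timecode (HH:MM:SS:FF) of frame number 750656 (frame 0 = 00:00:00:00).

750656 ÷ 24 = 31277 full seconds, remainder 8 frames.
31277 s = 8 h 41 min 17 s.
Timecode: 08:41:17:08.

08:41:17:08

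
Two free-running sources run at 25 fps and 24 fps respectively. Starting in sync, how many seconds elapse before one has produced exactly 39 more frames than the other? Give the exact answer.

The gap grows by |24 − 25| = 1 frame per second.
Time for a 39-frame gap: 39 ÷ (1) = 39 s.

39 seconds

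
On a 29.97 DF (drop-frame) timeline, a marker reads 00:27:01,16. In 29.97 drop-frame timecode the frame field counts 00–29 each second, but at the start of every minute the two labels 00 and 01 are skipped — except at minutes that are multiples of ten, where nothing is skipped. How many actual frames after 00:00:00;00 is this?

48596

Complete 10-minute blocks: 2, each 17982 frames → 35964.
Remaining 7 whole minutes in the current block: 1800 + 6 × 1798 = 12588 frames.
Within the current minute: 1 × 30 + 16 − 2 = 44 (labels ;00/;01 skipped at this minute). Total = 35964 + 12588 + 44 = 48596.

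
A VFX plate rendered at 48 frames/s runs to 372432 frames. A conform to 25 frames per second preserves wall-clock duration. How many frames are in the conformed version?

Target frames = source frames × (target rate / source rate) = 372432 × (25)/(48) = 372432 × 25/48 = 193975.

193975 frames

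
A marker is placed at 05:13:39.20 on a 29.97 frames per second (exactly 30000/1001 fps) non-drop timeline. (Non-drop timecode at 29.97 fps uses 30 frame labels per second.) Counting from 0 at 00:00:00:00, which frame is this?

Total seconds to the label: (5 × 3600 + 13 × 60 + 39) = 18819.
Frame index = 18819 × 30 + 20 = 564590.

frame 564590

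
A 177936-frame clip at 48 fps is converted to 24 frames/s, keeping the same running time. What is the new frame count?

88968 frames

Target frames = source frames × (target rate / source rate) = 177936 × (24)/(48) = 177936 × 1/2 = 88968.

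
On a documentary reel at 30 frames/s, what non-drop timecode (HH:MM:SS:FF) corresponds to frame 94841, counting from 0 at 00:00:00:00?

00:52:41:11

94841 ÷ 30 = 3161 full seconds, remainder 11 frames.
3161 s = 0 h 52 min 41 s.
Timecode: 00:52:41:11.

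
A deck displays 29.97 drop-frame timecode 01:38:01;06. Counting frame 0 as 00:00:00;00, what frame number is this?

Complete 10-minute blocks: 9, each 17982 frames → 161838.
Remaining 8 whole minutes in the current block: 1800 + 7 × 1798 = 14386 frames.
Within the current minute: 1 × 30 + 6 − 2 = 34 (labels ;00/;01 skipped at this minute). Total = 161838 + 14386 + 34 = 176258.

176258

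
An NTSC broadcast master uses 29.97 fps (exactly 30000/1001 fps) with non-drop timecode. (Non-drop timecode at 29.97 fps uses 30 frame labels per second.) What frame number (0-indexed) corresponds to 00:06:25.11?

frame 11561

Total seconds to the label: (0 × 3600 + 6 × 60 + 25) = 385.
Frame index = 385 × 30 + 11 = 11561.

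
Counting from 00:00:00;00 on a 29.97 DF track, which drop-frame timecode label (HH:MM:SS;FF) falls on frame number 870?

00:00:29;00

Each 10-minute DF block holds 10 × 60 × 30 − 9 × 2 = 17982 frames. 870 ÷ 17982 → 0 full blocks, remainder 870.
Within the partial block the first minute is 1800 frames and each further minute 1798, so 0 further minute boundaries passed. Total skipped labels = 18 × 0 + 2 × 0 = 0.
Non-drop label index = 870 + 0 = 870; at 30 labels/s that is 00:00:29:00, i.e. DF 00:00:29;00.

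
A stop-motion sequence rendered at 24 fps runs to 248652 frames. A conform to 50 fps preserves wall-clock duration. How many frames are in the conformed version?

518025 frames

Target frames = source frames × (target rate / source rate) = 248652 × (50)/(24) = 248652 × 25/12 = 518025.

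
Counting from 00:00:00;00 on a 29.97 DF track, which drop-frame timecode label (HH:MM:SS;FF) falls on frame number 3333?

00:01:51;05

Ten DF minutes hold 17982 frames, so frame 3333 lies in block 0 (frames 0–17981) with 3333 frames into that block.
The block's first minute is 1800 frames and the rest 1798 each; 3333 frames reaches minute 1, so 0 × 18 + 1 × 2 = 2 labels have been skipped so far.
Adding those back, label number 3333 + 2 = 3335 at 30 labels/s is 111 s + 5 f = 0 h 1 min 51 s frame 5, i.e. 00:01:51;05.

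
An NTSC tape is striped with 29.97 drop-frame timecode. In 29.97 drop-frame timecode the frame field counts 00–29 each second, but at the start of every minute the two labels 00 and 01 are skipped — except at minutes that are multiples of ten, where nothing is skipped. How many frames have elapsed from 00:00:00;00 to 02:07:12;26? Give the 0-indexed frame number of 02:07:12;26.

228756

As if non-drop at 30 labels/s: (2 × 3600 + 7 × 60 + 12) × 30 + 26 = 228986.
Minute boundaries passed: 127; those not divisible by 10: 127 − 12 = 115; dropped labels = 2 × 115 = 230.
Actual frame index = 228986 − 230 = 228756.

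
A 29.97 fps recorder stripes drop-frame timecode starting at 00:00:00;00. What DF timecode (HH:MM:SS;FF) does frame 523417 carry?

04:51:04;21

Ten DF minutes hold 17982 frames, so frame 523417 lies in block 29 (frames 521478–539459) with 1939 frames into that block.
The block's first minute is 1800 frames and the rest 1798 each; 1939 frames reaches minute 1, so 29 × 18 + 1 × 2 = 524 labels have been skipped so far.
Adding those back, label number 523417 + 524 = 523941 at 30 labels/s is 17464 s + 21 f = 4 h 51 min 4 s frame 21, i.e. 04:51:04;21.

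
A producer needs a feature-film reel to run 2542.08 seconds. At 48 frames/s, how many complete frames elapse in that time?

Frames = 2542.08 × 48 = 3050496/25 ≈ 122019.8400.
Complete frames: 122019.

122019 frames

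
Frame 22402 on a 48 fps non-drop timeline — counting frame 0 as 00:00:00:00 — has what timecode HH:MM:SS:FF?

22402 ÷ 48 = 466 full seconds, remainder 34 frames.
466 s = 0 h 7 min 46 s.
Timecode: 00:07:46:34.

00:07:46:34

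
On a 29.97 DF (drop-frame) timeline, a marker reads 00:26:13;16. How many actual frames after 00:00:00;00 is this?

47158

As if non-drop at 30 labels/s: (0 × 3600 + 26 × 60 + 13) × 30 + 16 = 47206.
Minute boundaries passed: 26; those not divisible by 10: 26 − 2 = 24; dropped labels = 2 × 24 = 48.
Actual frame index = 47206 − 48 = 47158.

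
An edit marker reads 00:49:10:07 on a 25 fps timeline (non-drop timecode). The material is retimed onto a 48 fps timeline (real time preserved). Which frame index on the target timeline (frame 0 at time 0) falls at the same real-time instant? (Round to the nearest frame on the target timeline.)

Source frame index: (0×3600 + 49×60 + 10) × 25 + 7 = 73757.
Real time: 73757 / (25) = 73757/25 s.
Target frame: (73757/25) × (48) = 3540336/25 ≈ 141613.440 → 141613.

frame 141613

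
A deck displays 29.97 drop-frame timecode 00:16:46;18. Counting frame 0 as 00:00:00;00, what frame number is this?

30168

Complete 10-minute blocks: 1, each 17982 frames → 17982.
Remaining 6 whole minutes in the current block: 1800 + 5 × 1798 = 10790 frames.
Within the current minute: 46 × 30 + 18 − 2 = 1396 (labels ;00/;01 skipped at this minute). Total = 17982 + 10790 + 1396 = 30168.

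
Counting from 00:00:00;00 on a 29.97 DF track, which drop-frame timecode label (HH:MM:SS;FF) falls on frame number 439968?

04:04:40;08

Ten DF minutes hold 17982 frames, so frame 439968 lies in block 24 (frames 431568–449549) with 8400 frames into that block.
The block's first minute is 1800 frames and the rest 1798 each; 8400 frames reaches minute 4, so 24 × 18 + 4 × 2 = 440 labels have been skipped so far.
Adding those back, label number 439968 + 440 = 440408 at 30 labels/s is 14680 s + 8 f = 4 h 4 min 40 s frame 8, i.e. 04:04:40;08.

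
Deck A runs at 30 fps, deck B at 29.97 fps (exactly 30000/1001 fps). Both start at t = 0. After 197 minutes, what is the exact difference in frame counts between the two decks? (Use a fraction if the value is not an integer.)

197 min = 11820 s.
A emits 30 × 11820 = 354600 frames; B emits 30000/1001 × 11820 = 354600000/1001.
Difference = 354600/1001 frames (≈ 354.2458); B is behind A.

354600/1001 frames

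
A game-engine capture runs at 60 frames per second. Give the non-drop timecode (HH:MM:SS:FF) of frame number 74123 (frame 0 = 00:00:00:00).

74123 ÷ 60 = 1235 full seconds, remainder 23 frames.
1235 s = 0 h 20 min 35 s.
Timecode: 00:20:35:23.

00:20:35:23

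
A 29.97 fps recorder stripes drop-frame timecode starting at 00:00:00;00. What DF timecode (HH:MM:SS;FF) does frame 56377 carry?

00:31:21;03

Each 10-minute DF block holds 10 × 60 × 30 − 9 × 2 = 17982 frames. 56377 ÷ 17982 → 3 full blocks, remainder 2431.
Within the partial block the first minute is 1800 frames and each further minute 1798, so 1 further minute boundary passed. Total skipped labels = 18 × 3 + 2 × 1 = 56.
Non-drop label index = 56377 + 56 = 56433; at 30 labels/s that is 00:31:21:03, i.e. DF 00:31:21;03.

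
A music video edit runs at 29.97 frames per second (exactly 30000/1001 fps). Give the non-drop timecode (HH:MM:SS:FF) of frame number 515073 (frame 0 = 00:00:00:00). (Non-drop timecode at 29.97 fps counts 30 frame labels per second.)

04:46:09:03

515073 ÷ 30 = 17169 full seconds, remainder 3 frames.
17169 s = 4 h 46 min 9 s.
Timecode: 04:46:09:03.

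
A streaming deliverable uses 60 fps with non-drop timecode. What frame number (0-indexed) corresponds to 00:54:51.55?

Total seconds to the label: (0 × 3600 + 54 × 60 + 51) = 3291.
Frame index = 3291 × 60 + 55 = 197515.

197515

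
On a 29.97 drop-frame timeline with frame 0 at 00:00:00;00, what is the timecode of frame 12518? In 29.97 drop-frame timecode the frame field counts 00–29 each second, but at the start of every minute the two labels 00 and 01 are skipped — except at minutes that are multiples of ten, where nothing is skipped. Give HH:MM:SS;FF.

Ten DF minutes hold 17982 frames, so frame 12518 lies in block 0 (frames 0–17981) with 12518 frames into that block.
The block's first minute is 1800 frames and the rest 1798 each; 12518 frames reaches minute 6, so 0 × 18 + 6 × 2 = 12 labels have been skipped so far.
Adding those back, label number 12518 + 12 = 12530 at 30 labels/s is 417 s + 20 f = 0 h 6 min 57 s frame 20, i.e. 00:06:57;20.

00:06:57;20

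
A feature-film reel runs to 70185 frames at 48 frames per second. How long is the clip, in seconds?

1462.1875 seconds

Running time = 70185 / (48) = 1462.1875 s.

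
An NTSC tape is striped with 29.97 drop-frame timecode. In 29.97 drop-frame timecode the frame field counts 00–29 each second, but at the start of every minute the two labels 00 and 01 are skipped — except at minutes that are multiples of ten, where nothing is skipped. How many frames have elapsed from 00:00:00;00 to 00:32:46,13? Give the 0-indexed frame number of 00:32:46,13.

58935

As if non-drop at 30 labels/s: (0 × 3600 + 32 × 60 + 46) × 30 + 13 = 58993.
Minute boundaries passed: 32; those not divisible by 10: 32 − 3 = 29; dropped labels = 2 × 29 = 58.
Actual frame index = 58993 − 58 = 58935.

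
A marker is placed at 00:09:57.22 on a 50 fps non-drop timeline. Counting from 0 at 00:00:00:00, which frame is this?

29872

Total seconds to the label: (0 × 3600 + 9 × 60 + 57) = 597.
Frame index = 597 × 50 + 22 = 29872.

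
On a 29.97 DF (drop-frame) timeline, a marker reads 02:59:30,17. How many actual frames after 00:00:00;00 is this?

322793

Complete 10-minute blocks: 17, each 17982 frames → 305694.
Remaining 9 whole minutes in the current block: 1800 + 8 × 1798 = 16184 frames.
Within the current minute: 30 × 30 + 17 − 2 = 915 (labels ;00/;01 skipped at this minute). Total = 305694 + 16184 + 915 = 322793.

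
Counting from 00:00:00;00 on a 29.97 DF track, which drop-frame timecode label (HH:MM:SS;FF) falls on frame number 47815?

00:26:35;13

Each 10-minute DF block holds 10 × 60 × 30 − 9 × 2 = 17982 frames. 47815 ÷ 17982 → 2 full blocks, remainder 11851.
Within the partial block the first minute is 1800 frames and each further minute 1798, so 6 further minute boundaries passed. Total skipped labels = 18 × 2 + 2 × 6 = 48.
Non-drop label index = 47815 + 48 = 47863; at 30 labels/s that is 00:26:35:13, i.e. DF 00:26:35;13.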